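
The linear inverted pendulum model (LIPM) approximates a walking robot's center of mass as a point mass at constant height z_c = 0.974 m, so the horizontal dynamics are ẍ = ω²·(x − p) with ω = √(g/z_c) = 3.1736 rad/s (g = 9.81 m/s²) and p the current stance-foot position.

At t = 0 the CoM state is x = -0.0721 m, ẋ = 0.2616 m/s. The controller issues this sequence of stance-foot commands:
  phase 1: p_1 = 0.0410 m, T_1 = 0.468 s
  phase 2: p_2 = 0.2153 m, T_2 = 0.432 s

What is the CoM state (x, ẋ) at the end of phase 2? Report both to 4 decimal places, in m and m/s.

x = -0.4225, ẋ = -1.8481

phase 1: p=0.0410, T=0.468, ωT=1.485245, cosh=2.321247, sinh=2.094800; start (x,ẋ)=(-0.072100, 0.261600) → end (x,ẋ)=(-0.048859, -0.144657)
phase 2: p=0.2153, T=0.432, ωT=1.370995, cosh=2.096562, sinh=1.842707; start (x,ẋ)=(-0.048859, -0.144657) → end (x,ẋ)=(-0.422518, -1.848086)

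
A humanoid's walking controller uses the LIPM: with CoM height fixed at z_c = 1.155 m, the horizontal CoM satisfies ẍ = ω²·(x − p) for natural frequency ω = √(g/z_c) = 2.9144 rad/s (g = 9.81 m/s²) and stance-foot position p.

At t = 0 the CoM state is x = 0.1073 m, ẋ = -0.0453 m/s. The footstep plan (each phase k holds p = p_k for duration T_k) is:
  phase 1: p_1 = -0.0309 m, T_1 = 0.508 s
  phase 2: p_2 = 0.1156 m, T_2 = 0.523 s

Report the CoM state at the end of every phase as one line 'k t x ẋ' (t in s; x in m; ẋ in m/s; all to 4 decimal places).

phase 1: p=-0.0309, T=0.508, ωT=1.480515, cosh=2.311365, sinh=2.083845; start (x,ẋ)=(0.107300, -0.045300) → end (x,ẋ)=(0.256140, 0.734605)
phase 2: p=0.1156, T=0.523, ωT=1.524231, cosh=2.404700, sinh=2.186912; start (x,ẋ)=(0.256140, 0.734605) → end (x,ẋ)=(1.004792, 2.662245)

1 0.5080 0.2561 0.7346
2 1.0310 1.0048 2.6622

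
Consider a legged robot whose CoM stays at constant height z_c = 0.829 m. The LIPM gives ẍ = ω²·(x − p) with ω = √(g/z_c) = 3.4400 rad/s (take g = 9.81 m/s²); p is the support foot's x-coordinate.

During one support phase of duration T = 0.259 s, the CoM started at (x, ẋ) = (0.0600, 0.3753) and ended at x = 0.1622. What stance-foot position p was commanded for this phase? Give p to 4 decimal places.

ωT = 3.4400·0.259 = 0.890960; cosh(ωT) = 1.423865, sinh(ωT) = 1.013603
x(T) = p + (x₀−p)·cosh(ωT) + (ẋ₀/ω)·sinh(ωT) ⇒ p·(1 − cosh) = x(T) − x₀·cosh − (ẋ₀/ω)·sinh
numerator   = 0.1622 − (0.0600)·1.423865 − (0.3753/3.4400)·1.013603 = -0.033815
denominator = 1 − 1.423865 = -0.423865
p = -0.033815 / -0.423865 = 0.0798

p = 0.0798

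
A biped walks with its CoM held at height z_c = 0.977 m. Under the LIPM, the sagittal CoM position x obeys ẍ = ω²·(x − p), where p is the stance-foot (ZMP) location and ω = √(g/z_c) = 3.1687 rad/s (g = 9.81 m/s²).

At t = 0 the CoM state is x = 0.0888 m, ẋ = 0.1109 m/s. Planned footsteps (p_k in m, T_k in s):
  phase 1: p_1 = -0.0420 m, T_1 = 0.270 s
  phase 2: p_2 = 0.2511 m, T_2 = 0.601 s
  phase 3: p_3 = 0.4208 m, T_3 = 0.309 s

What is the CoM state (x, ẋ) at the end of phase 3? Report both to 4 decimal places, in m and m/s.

x = 1.0227, ẋ = 2.1541

phase 1: p=-0.0420, T=0.270, ωT=0.855549, cosh=1.388858, sinh=0.963808; start (x,ẋ)=(0.088800, 0.110900) → end (x,ẋ)=(0.173394, 0.553490)
phase 2: p=0.2511, T=0.601, ωT=1.904389, cosh=3.432107, sinh=3.283194; start (x,ẋ)=(0.173394, 0.553490) → end (x,ẋ)=(0.557895, 1.091231)
phase 3: p=0.4208, T=0.309, ωT=0.979128, cosh=1.518887, sinh=1.143248; start (x,ẋ)=(0.557895, 1.091231) → end (x,ẋ)=(1.022742, 2.154099)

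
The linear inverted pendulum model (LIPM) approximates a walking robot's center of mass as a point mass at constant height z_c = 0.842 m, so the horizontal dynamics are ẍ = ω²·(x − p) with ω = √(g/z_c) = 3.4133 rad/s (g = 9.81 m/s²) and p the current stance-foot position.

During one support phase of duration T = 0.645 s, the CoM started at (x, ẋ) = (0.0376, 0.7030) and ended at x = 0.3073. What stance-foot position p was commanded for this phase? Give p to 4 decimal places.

ωT = 3.4133·0.645 = 2.201579; cosh(ωT) = 4.574950, sinh(ωT) = 4.464321
x(T) = p + (x₀−p)·cosh(ωT) + (ẋ₀/ω)·sinh(ωT) ⇒ p·(1 − cosh) = x(T) − x₀·cosh − (ẋ₀/ω)·sinh
numerator   = 0.3073 − (0.0376)·4.574950 − (0.7030/3.4133)·4.464321 = -0.784185
denominator = 1 − 4.574950 = -3.574950
p = -0.784185 / -3.574950 = 0.2194

p = 0.2194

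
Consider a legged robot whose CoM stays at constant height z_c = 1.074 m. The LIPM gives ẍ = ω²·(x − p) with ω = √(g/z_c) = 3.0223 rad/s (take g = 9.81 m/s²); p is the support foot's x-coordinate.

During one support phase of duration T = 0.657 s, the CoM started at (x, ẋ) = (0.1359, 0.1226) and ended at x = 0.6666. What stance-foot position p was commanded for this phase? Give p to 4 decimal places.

ωT = 3.0223·0.657 = 1.985651; cosh(ωT) = 3.710540, sinh(ωT) = 3.573249
x(T) = p + (x₀−p)·cosh(ωT) + (ẋ₀/ω)·sinh(ωT) ⇒ p·(1 − cosh) = x(T) − x₀·cosh − (ẋ₀/ω)·sinh
numerator   = 0.6666 − (0.1359)·3.710540 − (0.1226/3.0223)·3.573249 = 0.017388
denominator = 1 − 3.710540 = -2.710540
p = 0.017388 / -2.710540 = -0.0064

p = -0.0064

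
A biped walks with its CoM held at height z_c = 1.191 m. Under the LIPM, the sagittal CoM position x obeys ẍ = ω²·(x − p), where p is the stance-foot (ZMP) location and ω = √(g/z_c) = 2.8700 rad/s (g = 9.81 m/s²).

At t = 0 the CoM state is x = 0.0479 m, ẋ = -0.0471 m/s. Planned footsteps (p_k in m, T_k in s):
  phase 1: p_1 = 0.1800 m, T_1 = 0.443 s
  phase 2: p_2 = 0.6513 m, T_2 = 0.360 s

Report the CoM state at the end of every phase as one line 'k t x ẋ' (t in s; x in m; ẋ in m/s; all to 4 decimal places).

1 0.4430 -0.1010 -0.7134
2 0.8030 -0.8446 -3.7787

phase 1: p=0.1800, T=0.443, ωT=1.271410, cosh=1.923156, sinh=1.642720; start (x,ẋ)=(0.047900, -0.047100) → end (x,ẋ)=(-0.101008, -0.713380)
phase 2: p=0.6513, T=0.360, ωT=1.033200, cosh=1.582955, sinh=1.227089; start (x,ẋ)=(-0.101008, -0.713380) → end (x,ẋ)=(-0.844580, -3.778685)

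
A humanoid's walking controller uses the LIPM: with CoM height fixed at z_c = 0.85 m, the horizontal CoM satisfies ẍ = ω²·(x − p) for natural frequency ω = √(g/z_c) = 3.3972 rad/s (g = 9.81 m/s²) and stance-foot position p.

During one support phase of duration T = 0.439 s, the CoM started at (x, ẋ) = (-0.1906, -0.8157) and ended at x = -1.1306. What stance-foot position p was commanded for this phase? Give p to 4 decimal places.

p = 0.1344

ωT = 3.3972·0.439 = 1.491371; cosh(ωT) = 2.334123, sinh(ωT) = 2.109059
x(T) = p + (x₀−p)·cosh(ωT) + (ẋ₀/ω)·sinh(ωT) ⇒ p·(1 − cosh) = x(T) − x₀·cosh − (ẋ₀/ω)·sinh
numerator   = -1.1306 − (-0.1906)·2.334123 − (-0.8157/3.3972)·2.109059 = -0.179311
denominator = 1 − 2.334123 = -1.334123
p = -0.179311 / -1.334123 = 0.1344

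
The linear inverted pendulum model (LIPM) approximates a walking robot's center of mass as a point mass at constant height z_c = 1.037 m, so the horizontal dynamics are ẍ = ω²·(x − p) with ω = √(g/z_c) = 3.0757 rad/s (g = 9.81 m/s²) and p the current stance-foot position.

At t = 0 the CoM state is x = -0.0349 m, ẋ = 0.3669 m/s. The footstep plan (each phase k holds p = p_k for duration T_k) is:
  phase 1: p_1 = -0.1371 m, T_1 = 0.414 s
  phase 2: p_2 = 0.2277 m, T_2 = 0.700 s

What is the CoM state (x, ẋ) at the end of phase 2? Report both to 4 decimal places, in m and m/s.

x = 2.0426, ẋ = 5.7140

phase 1: p=-0.1371, T=0.414, ωT=1.273340, cosh=1.926330, sinh=1.646435; start (x,ẋ)=(-0.034900, 0.366900) → end (x,ẋ)=(0.256174, 1.224305)
phase 2: p=0.2277, T=0.700, ωT=2.152990, cosh=4.363351, sinh=4.247215; start (x,ẋ)=(0.256174, 1.224305) → end (x,ẋ)=(2.042577, 5.714034)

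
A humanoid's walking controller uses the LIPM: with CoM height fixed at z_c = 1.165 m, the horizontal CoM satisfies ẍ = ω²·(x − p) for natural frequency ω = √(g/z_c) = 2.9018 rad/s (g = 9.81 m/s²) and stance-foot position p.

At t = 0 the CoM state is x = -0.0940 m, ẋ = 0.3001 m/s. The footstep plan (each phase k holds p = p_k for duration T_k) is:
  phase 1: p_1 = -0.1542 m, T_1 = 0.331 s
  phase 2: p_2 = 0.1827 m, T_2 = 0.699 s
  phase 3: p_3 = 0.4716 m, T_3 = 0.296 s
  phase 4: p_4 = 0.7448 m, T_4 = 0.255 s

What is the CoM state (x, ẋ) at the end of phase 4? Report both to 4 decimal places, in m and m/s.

x = 1.3491, ẋ = 2.3285

phase 1: p=-0.1542, T=0.331, ωT=0.960496, cosh=1.497847, sinh=1.115144; start (x,ẋ)=(-0.094000, 0.300100) → end (x,ẋ)=(0.051297, 0.644307)
phase 2: p=0.1827, T=0.699, ωT=2.028358, cosh=3.866574, sinh=3.735022; start (x,ẋ)=(0.051297, 0.644307) → end (x,ẋ)=(0.503934, 1.067076)
phase 3: p=0.4716, T=0.296, ωT=0.858933, cosh=1.392127, sinh=0.968513; start (x,ẋ)=(0.503934, 1.067076) → end (x,ẋ)=(0.872763, 1.576377)
phase 4: p=0.7448, T=0.255, ωT=0.739959, cosh=1.286492, sinh=0.809358; start (x,ẋ)=(0.872763, 1.576377) → end (x,ẋ)=(1.349100, 2.328529)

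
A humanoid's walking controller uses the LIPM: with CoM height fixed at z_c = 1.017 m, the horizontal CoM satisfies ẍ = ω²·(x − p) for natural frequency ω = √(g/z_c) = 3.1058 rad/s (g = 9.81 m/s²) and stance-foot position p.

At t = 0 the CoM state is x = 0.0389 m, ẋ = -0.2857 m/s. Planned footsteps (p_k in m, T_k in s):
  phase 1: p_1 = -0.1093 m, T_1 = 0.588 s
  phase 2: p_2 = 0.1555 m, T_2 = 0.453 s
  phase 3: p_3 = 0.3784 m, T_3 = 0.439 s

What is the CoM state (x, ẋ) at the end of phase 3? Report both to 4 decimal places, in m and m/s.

x = 0.5799, ẋ = 0.8468

phase 1: p=-0.1093, T=0.588, ωT=1.826210, cosh=3.185665, sinh=3.024642; start (x,ẋ)=(0.038900, -0.285700) → end (x,ẋ)=(0.084581, 0.482037)
phase 2: p=0.1555, T=0.453, ωT=1.406927, cosh=2.164142, sinh=1.919247; start (x,ẋ)=(0.084581, 0.482037) → end (x,ẋ)=(0.299899, 0.620463)
phase 3: p=0.3784, T=0.439, ωT=1.363446, cosh=2.082711, sinh=1.826933; start (x,ẋ)=(0.299899, 0.620463) → end (x,ẋ)=(0.579881, 0.846823)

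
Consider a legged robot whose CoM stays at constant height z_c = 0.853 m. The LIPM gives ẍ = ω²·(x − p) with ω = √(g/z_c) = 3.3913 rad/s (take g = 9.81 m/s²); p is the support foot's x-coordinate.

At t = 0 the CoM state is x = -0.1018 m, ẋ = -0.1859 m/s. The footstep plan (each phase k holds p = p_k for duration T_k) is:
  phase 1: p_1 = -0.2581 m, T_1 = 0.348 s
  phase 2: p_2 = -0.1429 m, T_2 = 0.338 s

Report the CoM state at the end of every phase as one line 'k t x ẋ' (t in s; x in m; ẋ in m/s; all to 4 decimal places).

phase 1: p=-0.2581, T=0.348, ωT=1.180172, cosh=1.781081, sinh=1.473855; start (x,ẋ)=(-0.101800, -0.185900) → end (x,ẋ)=(-0.060509, 0.450129)
phase 2: p=-0.1429, T=0.338, ωT=1.146259, cosh=1.732112, sinh=1.414289; start (x,ẋ)=(-0.060509, 0.450129) → end (x,ẋ)=(0.187530, 1.174844)

1 0.3480 -0.0605 0.4501
2 0.6860 0.1875 1.1748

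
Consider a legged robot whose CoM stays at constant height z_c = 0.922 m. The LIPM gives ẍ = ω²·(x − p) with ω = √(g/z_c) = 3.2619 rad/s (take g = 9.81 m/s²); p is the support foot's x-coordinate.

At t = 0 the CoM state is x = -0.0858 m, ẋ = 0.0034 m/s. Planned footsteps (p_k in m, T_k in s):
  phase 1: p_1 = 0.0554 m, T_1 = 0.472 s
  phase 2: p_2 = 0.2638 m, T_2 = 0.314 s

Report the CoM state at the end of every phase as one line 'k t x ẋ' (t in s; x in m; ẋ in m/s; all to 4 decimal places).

1 0.4720 -0.2866 -1.0161
2 0.7860 -0.9793 -3.7751

phase 1: p=0.0554, T=0.472, ωT=1.539617, cosh=2.438633, sinh=2.224170; start (x,ẋ)=(-0.085800, 0.003400) → end (x,ẋ)=(-0.286617, -1.016117)
phase 2: p=0.2638, T=0.314, ωT=1.024237, cosh=1.572020, sinh=1.212949; start (x,ẋ)=(-0.286617, -1.016117) → end (x,ẋ)=(-0.979313, -3.775090)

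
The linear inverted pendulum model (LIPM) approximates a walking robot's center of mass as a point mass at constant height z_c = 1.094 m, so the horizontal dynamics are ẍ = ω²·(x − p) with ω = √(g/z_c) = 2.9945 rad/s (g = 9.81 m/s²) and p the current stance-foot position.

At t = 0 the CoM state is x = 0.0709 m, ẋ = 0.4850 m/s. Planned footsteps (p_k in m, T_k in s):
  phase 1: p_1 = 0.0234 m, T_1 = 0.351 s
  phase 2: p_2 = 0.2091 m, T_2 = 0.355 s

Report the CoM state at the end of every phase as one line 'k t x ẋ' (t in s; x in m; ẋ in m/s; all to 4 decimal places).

1 0.3510 0.3030 0.9571
2 0.7060 0.7687 1.9092

phase 1: p=0.0234, T=0.351, ωT=1.051069, cosh=1.605136, sinh=1.255573; start (x,ẋ)=(0.070900, 0.485000) → end (x,ẋ)=(0.303001, 0.957082)
phase 2: p=0.2091, T=0.355, ωT=1.063047, cosh=1.620291, sinh=1.274890; start (x,ẋ)=(0.303001, 0.957082) → end (x,ẋ)=(0.768719, 1.909234)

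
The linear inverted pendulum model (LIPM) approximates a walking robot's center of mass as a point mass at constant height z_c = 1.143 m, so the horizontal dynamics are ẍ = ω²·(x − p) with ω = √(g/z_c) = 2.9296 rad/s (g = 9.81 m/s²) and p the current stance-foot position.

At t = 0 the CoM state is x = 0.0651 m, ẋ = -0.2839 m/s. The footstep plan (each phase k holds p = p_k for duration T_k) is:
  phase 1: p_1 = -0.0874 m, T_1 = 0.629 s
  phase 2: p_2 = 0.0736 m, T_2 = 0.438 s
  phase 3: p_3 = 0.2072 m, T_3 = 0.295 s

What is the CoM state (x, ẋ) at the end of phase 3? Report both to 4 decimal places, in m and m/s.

phase 1: p=-0.0874, T=0.629, ωT=1.842718, cosh=3.236032, sinh=3.077646; start (x,ẋ)=(0.065100, -0.283900) → end (x,ẋ)=(0.107848, 0.456272)
phase 2: p=0.0736, T=0.438, ωT=1.283165, cosh=1.942600, sinh=1.665441; start (x,ẋ)=(0.107848, 0.456272) → end (x,ẋ)=(0.399515, 1.053453)
phase 3: p=0.2072, T=0.295, ωT=0.864232, cosh=1.397279, sinh=0.975904; start (x,ẋ)=(0.399515, 1.053453) → end (x,ẋ)=(0.826843, 2.021798)

x = 0.8268, ẋ = 2.0218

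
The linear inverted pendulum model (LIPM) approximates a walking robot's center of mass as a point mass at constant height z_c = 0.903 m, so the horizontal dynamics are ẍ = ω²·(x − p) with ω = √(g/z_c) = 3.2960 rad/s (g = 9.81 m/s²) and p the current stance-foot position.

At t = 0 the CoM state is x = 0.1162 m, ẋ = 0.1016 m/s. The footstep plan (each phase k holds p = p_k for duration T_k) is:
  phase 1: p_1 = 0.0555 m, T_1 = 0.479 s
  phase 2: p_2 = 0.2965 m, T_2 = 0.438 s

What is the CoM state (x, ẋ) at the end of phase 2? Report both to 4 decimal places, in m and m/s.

phase 1: p=0.0555, T=0.479, ωT=1.578784, cosh=2.527641, sinh=2.321415; start (x,ẋ)=(0.116200, 0.101600) → end (x,ẋ)=(0.280486, 0.721247)
phase 2: p=0.2965, T=0.438, ωT=1.443648, cosh=2.236093, sinh=2.000028; start (x,ẋ)=(0.280486, 0.721247) → end (x,ẋ)=(0.698347, 1.507210)

x = 0.6983, ẋ = 1.5072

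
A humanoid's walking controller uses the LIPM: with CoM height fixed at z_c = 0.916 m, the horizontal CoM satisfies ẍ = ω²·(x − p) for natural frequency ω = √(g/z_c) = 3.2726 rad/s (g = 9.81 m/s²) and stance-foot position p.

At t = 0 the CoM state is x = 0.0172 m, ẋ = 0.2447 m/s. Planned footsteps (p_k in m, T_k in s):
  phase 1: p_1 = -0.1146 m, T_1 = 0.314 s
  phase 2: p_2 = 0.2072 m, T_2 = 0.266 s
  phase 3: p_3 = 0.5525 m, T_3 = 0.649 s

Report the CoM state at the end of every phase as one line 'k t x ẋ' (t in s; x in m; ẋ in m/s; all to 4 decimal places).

phase 1: p=-0.1146, T=0.314, ωT=1.027596, cosh=1.576104, sinh=1.218238; start (x,ẋ)=(0.017200, 0.244700) → end (x,ẋ)=(0.184221, 0.911133)
phase 2: p=0.2072, T=0.266, ωT=0.870512, cosh=1.403435, sinh=0.984698; start (x,ẋ)=(0.184221, 0.911133) → end (x,ẋ)=(0.449103, 1.204666)
phase 3: p=0.5525, T=0.649, ωT=2.123917, cosh=4.241700, sinh=4.122138; start (x,ẋ)=(0.449103, 1.204666) → end (x,ẋ)=(1.631306, 3.714990)

1 0.3140 0.1842 0.9111
2 0.5800 0.4491 1.2047
3 1.2290 1.6313 3.7150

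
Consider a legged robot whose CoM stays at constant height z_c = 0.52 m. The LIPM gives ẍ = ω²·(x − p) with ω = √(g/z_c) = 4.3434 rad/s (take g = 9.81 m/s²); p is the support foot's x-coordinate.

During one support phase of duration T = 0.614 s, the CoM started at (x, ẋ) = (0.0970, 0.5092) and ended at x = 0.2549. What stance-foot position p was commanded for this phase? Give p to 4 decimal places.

ωT = 4.3434·0.614 = 2.666848; cosh(ωT) = 7.231996, sinh(ωT) = 7.162525
x(T) = p + (x₀−p)·cosh(ωT) + (ẋ₀/ω)·sinh(ωT) ⇒ p·(1 − cosh) = x(T) − x₀·cosh − (ẋ₀/ω)·sinh
numerator   = 0.2549 − (0.0970)·7.231996 − (0.5092/4.3434)·7.162525 = -1.286305
denominator = 1 − 7.231996 = -6.231996
p = -1.286305 / -6.231996 = 0.2064

p = 0.2064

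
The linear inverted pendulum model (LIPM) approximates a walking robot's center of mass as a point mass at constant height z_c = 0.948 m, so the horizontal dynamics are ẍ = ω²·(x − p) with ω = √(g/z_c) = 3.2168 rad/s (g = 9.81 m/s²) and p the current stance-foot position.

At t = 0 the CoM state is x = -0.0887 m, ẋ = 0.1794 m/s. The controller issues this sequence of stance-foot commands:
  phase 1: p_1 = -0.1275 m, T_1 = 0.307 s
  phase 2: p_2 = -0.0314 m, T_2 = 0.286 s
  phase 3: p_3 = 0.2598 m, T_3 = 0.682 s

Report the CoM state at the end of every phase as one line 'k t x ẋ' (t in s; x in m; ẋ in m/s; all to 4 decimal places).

1 0.3070 -0.0037 0.4185
2 0.5930 0.1462 0.7025
3 1.2750 0.7110 1.5706

phase 1: p=-0.1275, T=0.307, ωT=0.987558, cosh=1.528577, sinh=1.156092; start (x,ẋ)=(-0.088700, 0.179400) → end (x,ẋ)=(-0.003716, 0.418521)
phase 2: p=-0.0314, T=0.286, ωT=0.920005, cosh=1.453910, sinh=1.055393; start (x,ẋ)=(-0.003716, 0.418521) → end (x,ẋ)=(0.146161, 0.702477)
phase 3: p=0.2598, T=0.682, ωT=2.193858, cosh=4.540617, sinh=4.429131; start (x,ẋ)=(0.146161, 0.702477) → end (x,ẋ)=(0.711033, 1.570596)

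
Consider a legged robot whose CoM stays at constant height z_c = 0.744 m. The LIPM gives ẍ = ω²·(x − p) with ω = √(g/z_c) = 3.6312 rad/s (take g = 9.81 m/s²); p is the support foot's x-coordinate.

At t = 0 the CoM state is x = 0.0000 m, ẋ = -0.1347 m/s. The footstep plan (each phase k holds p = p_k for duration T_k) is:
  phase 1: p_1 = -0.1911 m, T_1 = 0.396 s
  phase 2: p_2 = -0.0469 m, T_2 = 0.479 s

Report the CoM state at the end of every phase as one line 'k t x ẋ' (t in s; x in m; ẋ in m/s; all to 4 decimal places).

phase 1: p=-0.1911, T=0.396, ωT=1.437955, cosh=2.224743, sinh=1.987331; start (x,ẋ)=(0.000000, -0.134700) → end (x,ẋ)=(0.160328, 1.079380)
phase 2: p=-0.0469, T=0.479, ωT=1.739345, cosh=2.934624, sinh=2.758988; start (x,ẋ)=(0.160328, 1.079380) → end (x,ẋ)=(1.381350, 5.243676)

1 0.3960 0.1603 1.0794
2 0.8750 1.3814 5.2437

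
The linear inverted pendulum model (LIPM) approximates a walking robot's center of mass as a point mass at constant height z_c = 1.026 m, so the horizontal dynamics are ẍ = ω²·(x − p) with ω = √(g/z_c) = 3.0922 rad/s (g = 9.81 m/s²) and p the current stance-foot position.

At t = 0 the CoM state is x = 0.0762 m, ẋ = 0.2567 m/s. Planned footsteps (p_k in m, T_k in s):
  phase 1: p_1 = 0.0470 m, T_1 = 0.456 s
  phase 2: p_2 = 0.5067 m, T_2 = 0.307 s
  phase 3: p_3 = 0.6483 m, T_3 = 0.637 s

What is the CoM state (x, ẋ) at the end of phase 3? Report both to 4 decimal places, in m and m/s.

x = 0.1176, ẋ = -1.5009

phase 1: p=0.0470, T=0.456, ωT=1.410043, cosh=2.170133, sinh=1.926000; start (x,ẋ)=(0.076200, 0.256700) → end (x,ẋ)=(0.270255, 0.730976)
phase 2: p=0.5067, T=0.307, ωT=0.949305, cosh=1.485462, sinh=1.098452; start (x,ẋ)=(0.270255, 0.730976) → end (x,ẋ)=(0.415137, 0.282721)
phase 3: p=0.6483, T=0.637, ωT=1.969731, cosh=3.654123, sinh=3.514628; start (x,ẋ)=(0.415137, 0.282721) → end (x,ẋ)=(0.117639, -1.500898)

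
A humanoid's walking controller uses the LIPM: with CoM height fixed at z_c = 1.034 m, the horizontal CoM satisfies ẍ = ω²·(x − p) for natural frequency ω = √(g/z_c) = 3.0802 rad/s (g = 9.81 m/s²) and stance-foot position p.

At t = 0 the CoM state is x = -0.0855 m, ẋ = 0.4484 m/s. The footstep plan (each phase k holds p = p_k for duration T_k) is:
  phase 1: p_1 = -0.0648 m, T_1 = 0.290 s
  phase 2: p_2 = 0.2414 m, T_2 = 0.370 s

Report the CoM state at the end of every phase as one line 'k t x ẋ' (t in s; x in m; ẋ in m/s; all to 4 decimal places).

phase 1: p=-0.0648, T=0.290, ωT=0.893258, cosh=1.426198, sinh=1.016878; start (x,ẋ)=(-0.085500, 0.448400) → end (x,ẋ)=(0.053710, 0.574671)
phase 2: p=0.2414, T=0.370, ωT=1.139674, cosh=1.722836, sinh=1.402913; start (x,ẋ)=(0.053710, 0.574671) → end (x,ẋ)=(0.179781, 0.179007)

1 0.2900 0.0537 0.5747
2 0.6600 0.1798 0.1790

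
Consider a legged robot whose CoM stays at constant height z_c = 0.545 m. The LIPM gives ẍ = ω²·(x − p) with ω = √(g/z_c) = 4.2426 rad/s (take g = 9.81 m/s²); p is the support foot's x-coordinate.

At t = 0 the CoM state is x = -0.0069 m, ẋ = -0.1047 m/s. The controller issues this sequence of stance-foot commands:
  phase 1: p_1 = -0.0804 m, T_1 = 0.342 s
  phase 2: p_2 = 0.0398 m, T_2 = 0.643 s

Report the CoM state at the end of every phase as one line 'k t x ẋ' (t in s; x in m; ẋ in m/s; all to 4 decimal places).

phase 1: p=-0.0804, T=0.342, ωT=1.450969, cosh=2.250796, sinh=2.016453; start (x,ẋ)=(-0.006900, -0.104700) → end (x,ẋ)=(0.035271, 0.393134)
phase 2: p=0.0398, T=0.643, ωT=2.727992, cosh=7.683738, sinh=7.618388; start (x,ẋ)=(0.035271, 0.393134) → end (x,ẋ)=(0.710947, 2.874354)

1 0.3420 0.0353 0.3931
2 0.9850 0.7109 2.8744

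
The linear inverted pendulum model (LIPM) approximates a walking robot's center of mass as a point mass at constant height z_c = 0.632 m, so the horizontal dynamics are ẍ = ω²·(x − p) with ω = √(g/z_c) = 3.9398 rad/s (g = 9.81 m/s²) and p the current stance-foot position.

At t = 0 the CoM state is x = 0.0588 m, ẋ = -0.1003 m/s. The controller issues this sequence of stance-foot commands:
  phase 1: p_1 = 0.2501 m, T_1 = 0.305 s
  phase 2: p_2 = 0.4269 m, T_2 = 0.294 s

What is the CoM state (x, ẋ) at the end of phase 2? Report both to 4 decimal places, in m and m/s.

phase 1: p=0.2501, T=0.305, ωT=1.201639, cosh=1.813132, sinh=1.512431; start (x,ẋ)=(0.058800, -0.100300) → end (x,ẋ)=(-0.135256, -1.321752)
phase 2: p=0.4269, T=0.294, ωT=1.158301, cosh=1.749269, sinh=1.435250; start (x,ẋ)=(-0.135256, -1.321752) → end (x,ẋ)=(-1.037969, -5.490864)

x = -1.0380, ẋ = -5.4909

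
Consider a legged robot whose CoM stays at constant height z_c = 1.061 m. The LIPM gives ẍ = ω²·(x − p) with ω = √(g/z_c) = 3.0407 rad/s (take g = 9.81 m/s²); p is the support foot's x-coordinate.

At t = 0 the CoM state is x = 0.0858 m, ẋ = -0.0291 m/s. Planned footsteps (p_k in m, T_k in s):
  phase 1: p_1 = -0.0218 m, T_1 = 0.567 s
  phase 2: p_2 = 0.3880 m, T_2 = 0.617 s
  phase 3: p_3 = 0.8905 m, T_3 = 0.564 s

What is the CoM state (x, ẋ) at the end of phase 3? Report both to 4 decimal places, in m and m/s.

x = 1.9809, ẋ = 3.6232

phase 1: p=-0.0218, T=0.567, ωT=1.724077, cosh=2.892840, sinh=2.714502; start (x,ẋ)=(0.085800, -0.029100) → end (x,ẋ)=(0.263491, 0.803947)
phase 2: p=0.3880, T=0.617, ωT=1.876112, cosh=3.340629, sinh=3.187445; start (x,ẋ)=(0.263491, 0.803947) → end (x,ẋ)=(0.814809, 1.478945)
phase 3: p=0.8905, T=0.564, ωT=1.714955, cosh=2.868198, sinh=2.688226; start (x,ẋ)=(0.814809, 1.478945) → end (x,ẋ)=(1.980910, 3.623199)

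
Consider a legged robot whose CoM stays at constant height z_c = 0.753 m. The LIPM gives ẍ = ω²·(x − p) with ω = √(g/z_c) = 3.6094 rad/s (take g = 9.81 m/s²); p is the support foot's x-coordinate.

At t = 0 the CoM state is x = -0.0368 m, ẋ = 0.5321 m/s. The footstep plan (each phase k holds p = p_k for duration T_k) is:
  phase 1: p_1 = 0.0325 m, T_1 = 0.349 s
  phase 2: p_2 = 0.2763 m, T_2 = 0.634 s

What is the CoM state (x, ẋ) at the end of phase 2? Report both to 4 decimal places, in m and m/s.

phase 1: p=0.0325, T=0.349, ωT=1.259681, cosh=1.904020, sinh=1.620276; start (x,ẋ)=(-0.036800, 0.532100) → end (x,ẋ)=(0.139413, 0.607847)
phase 2: p=0.2763, T=0.634, ωT=2.288360, cosh=4.980092, sinh=4.878660; start (x,ẋ)=(0.139413, 0.607847) → end (x,ẋ)=(0.416191, 0.616695)

x = 0.4162, ẋ = 0.6167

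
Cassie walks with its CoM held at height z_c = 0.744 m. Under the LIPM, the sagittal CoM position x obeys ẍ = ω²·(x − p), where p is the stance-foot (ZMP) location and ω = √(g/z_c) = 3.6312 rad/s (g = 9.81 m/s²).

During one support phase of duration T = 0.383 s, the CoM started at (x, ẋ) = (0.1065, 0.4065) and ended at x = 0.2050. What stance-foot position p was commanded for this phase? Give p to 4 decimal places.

p = 0.2057

ωT = 3.6312·0.383 = 1.390750; cosh(ωT) = 2.133375, sinh(ωT) = 1.884486
x(T) = p + (x₀−p)·cosh(ωT) + (ẋ₀/ω)·sinh(ωT) ⇒ p·(1 − cosh) = x(T) − x₀·cosh − (ẋ₀/ω)·sinh
numerator   = 0.2050 − (0.1065)·2.133375 − (0.4065/3.6312)·1.884486 = -0.233166
denominator = 1 − 2.133375 = -1.133375
p = -0.233166 / -1.133375 = 0.2057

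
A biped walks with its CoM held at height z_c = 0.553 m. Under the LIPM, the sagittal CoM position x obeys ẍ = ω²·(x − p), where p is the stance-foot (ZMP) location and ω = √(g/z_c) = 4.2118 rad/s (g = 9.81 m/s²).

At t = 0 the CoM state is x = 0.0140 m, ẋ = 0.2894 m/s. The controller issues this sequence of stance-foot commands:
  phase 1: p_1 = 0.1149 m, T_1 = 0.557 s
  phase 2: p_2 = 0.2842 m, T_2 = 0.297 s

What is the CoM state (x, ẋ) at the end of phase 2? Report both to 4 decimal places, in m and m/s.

phase 1: p=0.1149, T=0.557, ωT=2.345973, cosh=5.269590, sinh=5.173836; start (x,ẋ)=(0.014000, 0.289400) → end (x,ẋ)=(-0.061298, -0.673709)
phase 2: p=0.2842, T=0.297, ωT=1.250905, cosh=1.889874, sinh=1.603628; start (x,ẋ)=(-0.061298, -0.673709) → end (x,ẋ)=(-0.625261, -3.606777)

x = -0.6253, ẋ = -3.6068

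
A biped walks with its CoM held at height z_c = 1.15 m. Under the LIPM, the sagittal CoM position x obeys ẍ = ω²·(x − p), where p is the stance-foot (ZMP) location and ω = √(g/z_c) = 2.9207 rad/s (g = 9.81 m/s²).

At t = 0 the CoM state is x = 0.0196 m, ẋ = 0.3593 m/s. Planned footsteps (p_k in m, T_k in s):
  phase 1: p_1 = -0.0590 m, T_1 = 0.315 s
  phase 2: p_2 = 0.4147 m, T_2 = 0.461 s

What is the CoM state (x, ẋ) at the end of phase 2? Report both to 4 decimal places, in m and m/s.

phase 1: p=-0.0590, T=0.315, ωT=0.920021, cosh=1.453926, sinh=1.055415; start (x,ẋ)=(0.019600, 0.359300) → end (x,ẋ)=(0.185114, 0.764684)
phase 2: p=0.4147, T=0.461, ωT=1.346443, cosh=2.051946, sinh=1.791782; start (x,ẋ)=(0.185114, 0.764684) → end (x,ẋ)=(0.412718, 0.367609)

x = 0.4127, ẋ = 0.3676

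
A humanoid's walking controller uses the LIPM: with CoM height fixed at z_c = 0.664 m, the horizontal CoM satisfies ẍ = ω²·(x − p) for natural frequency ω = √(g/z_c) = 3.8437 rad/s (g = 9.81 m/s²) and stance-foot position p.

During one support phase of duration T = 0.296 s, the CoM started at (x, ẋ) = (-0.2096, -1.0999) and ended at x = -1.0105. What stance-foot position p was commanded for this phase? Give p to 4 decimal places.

ωT = 3.8437·0.296 = 1.137735; cosh(ωT) = 1.720120, sinh(ωT) = 1.399575
x(T) = p + (x₀−p)·cosh(ωT) + (ẋ₀/ω)·sinh(ωT) ⇒ p·(1 − cosh) = x(T) − x₀·cosh − (ẋ₀/ω)·sinh
numerator   = -1.0105 − (-0.2096)·1.720120 − (-1.0999/3.8437)·1.399575 = -0.249465
denominator = 1 − 1.720120 = -0.720120
p = -0.249465 / -0.720120 = 0.3464

p = 0.3464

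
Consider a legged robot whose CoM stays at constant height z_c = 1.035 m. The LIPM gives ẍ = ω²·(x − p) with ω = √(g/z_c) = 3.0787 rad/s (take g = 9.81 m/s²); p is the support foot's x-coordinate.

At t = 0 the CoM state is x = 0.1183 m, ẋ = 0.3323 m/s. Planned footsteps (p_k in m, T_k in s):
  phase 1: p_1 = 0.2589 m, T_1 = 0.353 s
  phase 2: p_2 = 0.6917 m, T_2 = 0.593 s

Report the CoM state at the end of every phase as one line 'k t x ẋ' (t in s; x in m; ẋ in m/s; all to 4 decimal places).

1 0.3530 0.1686 -0.0200
2 0.9460 -0.9936 -4.9324

phase 1: p=0.2589, T=0.353, ωT=1.086781, cosh=1.651008, sinh=1.313708; start (x,ẋ)=(0.118300, 0.332300) → end (x,ẋ)=(0.168564, -0.020028)
phase 2: p=0.6917, T=0.593, ωT=1.825669, cosh=3.184028, sinh=3.022918; start (x,ẋ)=(0.168564, -0.020028) → end (x,ẋ)=(-0.993647, -4.932424)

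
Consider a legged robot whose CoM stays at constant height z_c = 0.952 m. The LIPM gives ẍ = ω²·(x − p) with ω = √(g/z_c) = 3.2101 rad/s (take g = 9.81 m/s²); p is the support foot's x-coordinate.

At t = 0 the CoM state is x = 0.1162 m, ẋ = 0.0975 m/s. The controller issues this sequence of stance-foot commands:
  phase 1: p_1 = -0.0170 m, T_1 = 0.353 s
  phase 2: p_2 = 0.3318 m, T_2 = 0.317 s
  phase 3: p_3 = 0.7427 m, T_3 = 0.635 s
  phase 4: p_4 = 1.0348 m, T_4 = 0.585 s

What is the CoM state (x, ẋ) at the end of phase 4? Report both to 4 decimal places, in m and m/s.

phase 1: p=-0.0170, T=0.353, ωT=1.133165, cosh=1.713742, sinh=1.391729; start (x,ẋ)=(0.116200, 0.097500) → end (x,ẋ)=(0.253541, 0.762173)
phase 2: p=0.3318, T=0.317, ωT=1.017602, cosh=1.564006, sinh=1.202545; start (x,ẋ)=(0.253541, 0.762173) → end (x,ẋ)=(0.494923, 0.889941)
phase 3: p=0.7427, T=0.635, ωT=2.038414, cosh=3.904326, sinh=3.774091; start (x,ẋ)=(0.494923, 0.889941) → end (x,ẋ)=(0.821594, 0.472746)
phase 4: p=1.0348, T=0.585, ωT=1.877908, cosh=3.346361, sinh=3.193451; start (x,ẋ)=(0.821594, 0.472746) → end (x,ẋ)=(0.791630, -0.603661)

x = 0.7916, ẋ = -0.6037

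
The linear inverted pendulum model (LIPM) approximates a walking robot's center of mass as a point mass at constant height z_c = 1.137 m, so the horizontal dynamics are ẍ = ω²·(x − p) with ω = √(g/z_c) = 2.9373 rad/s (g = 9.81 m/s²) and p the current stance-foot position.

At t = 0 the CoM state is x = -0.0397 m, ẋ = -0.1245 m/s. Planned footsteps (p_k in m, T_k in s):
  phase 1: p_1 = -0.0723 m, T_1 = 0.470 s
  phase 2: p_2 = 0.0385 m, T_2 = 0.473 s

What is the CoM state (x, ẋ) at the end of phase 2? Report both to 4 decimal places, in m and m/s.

phase 1: p=-0.0723, T=0.470, ωT=1.380531, cosh=2.114229, sinh=1.862784; start (x,ẋ)=(-0.039700, -0.124500) → end (x,ẋ)=(-0.082332, -0.084849)
phase 2: p=0.0385, T=0.473, ωT=1.389343, cosh=2.130726, sinh=1.881487; start (x,ẋ)=(-0.082332, -0.084849) → end (x,ẋ)=(-0.273309, -0.848566)

x = -0.2733, ẋ = -0.8486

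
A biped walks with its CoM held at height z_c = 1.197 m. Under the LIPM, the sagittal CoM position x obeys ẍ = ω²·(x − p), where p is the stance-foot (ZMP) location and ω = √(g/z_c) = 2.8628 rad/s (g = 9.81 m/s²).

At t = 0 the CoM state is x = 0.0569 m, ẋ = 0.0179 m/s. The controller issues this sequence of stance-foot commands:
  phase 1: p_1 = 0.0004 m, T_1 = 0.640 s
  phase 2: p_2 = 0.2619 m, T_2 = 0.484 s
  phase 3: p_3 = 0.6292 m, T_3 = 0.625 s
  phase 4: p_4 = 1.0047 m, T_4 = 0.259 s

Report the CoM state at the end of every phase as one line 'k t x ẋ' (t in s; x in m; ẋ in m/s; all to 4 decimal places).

1 0.6400 0.2004 0.5497
2 1.1240 0.4911 0.8377
3 1.7490 1.0557 1.4269
4 2.0080 1.4747 1.9559

phase 1: p=0.0004, T=0.640, ωT=1.832192, cosh=3.203814, sinh=3.043752; start (x,ẋ)=(0.056900, 0.017900) → end (x,ẋ)=(0.200447, 0.549670)
phase 2: p=0.2619, T=0.484, ωT=1.385595, cosh=2.123690, sinh=1.873515; start (x,ẋ)=(0.200447, 0.549670) → end (x,ẋ)=(0.491116, 0.837724)
phase 3: p=0.6292, T=0.625, ωT=1.789250, cosh=3.076024, sinh=2.908938; start (x,ẋ)=(0.491116, 0.837724) → end (x,ẋ)=(1.055674, 1.426933)
phase 4: p=1.0047, T=0.259, ωT=0.741465, cosh=1.287712, sinh=0.811297; start (x,ẋ)=(1.055674, 1.426933) → end (x,ẋ)=(1.474723, 1.955870)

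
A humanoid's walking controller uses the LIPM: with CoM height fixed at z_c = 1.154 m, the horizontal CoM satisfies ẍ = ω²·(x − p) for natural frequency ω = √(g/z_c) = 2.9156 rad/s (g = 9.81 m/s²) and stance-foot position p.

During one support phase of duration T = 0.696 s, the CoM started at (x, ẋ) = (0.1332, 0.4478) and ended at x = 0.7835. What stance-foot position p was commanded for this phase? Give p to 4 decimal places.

p = 0.1067

ωT = 2.9156·0.696 = 2.029258; cosh(ωT) = 3.869934, sinh(ωT) = 3.738501
x(T) = p + (x₀−p)·cosh(ωT) + (ẋ₀/ω)·sinh(ωT) ⇒ p·(1 − cosh) = x(T) − x₀·cosh − (ẋ₀/ω)·sinh
numerator   = 0.7835 − (0.1332)·3.869934 − (0.4478/2.9156)·3.738501 = -0.306163
denominator = 1 − 3.869934 = -2.869934
p = -0.306163 / -2.869934 = 0.1067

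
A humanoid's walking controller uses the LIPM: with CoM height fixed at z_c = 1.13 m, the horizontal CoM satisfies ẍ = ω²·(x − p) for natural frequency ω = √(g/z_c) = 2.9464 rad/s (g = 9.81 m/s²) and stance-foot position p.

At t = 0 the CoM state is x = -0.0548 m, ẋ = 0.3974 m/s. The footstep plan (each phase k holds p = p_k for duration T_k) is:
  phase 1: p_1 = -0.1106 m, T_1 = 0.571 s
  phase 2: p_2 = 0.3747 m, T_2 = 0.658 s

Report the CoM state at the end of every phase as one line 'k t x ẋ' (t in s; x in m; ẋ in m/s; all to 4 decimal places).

phase 1: p=-0.1106, T=0.571, ωT=1.682394, cosh=2.782173, sinh=2.596245; start (x,ẋ)=(-0.054800, 0.397400) → end (x,ẋ)=(0.394818, 1.532482)
phase 2: p=0.3747, T=0.658, ωT=1.938731, cosh=3.546907, sinh=3.403020; start (x,ẋ)=(0.394818, 1.532482) → end (x,ẋ)=(2.216035, 5.637284)

1 0.5710 0.3948 1.5325
2 1.2290 2.2160 5.6373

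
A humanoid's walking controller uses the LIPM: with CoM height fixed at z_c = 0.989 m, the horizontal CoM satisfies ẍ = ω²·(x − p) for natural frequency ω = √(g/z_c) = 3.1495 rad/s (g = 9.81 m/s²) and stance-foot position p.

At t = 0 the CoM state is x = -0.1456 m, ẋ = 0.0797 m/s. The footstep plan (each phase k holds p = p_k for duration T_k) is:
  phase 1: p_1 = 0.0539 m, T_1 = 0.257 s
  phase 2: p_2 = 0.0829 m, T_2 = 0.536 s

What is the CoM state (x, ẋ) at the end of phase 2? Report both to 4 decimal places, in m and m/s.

phase 1: p=0.0539, T=0.257, ωT=0.809422, cosh=1.345862, sinh=0.900746; start (x,ẋ)=(-0.145600, 0.079700) → end (x,ẋ)=(-0.191805, -0.458696)
phase 2: p=0.0829, T=0.536, ωT=1.688132, cosh=2.797116, sinh=2.612251; start (x,ẋ)=(-0.191805, -0.458696) → end (x,ẋ)=(-1.065934, -3.543107)

x = -1.0659, ẋ = -3.5431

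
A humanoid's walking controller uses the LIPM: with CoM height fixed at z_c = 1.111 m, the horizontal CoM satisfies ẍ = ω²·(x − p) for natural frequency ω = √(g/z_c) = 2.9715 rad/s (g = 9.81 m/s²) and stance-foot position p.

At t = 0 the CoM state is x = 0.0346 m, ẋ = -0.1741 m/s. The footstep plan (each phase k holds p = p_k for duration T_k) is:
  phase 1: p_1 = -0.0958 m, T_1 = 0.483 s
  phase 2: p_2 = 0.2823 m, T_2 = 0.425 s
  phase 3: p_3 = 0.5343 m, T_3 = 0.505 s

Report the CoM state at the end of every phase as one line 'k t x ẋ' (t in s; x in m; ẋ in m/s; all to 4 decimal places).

1 0.4830 0.0775 0.3813
2 0.9080 0.1000 -0.2616
3 1.4130 -0.6754 -3.3653

phase 1: p=-0.0958, T=0.483, ωT=1.435234, cosh=2.219345, sinh=1.981285; start (x,ẋ)=(0.034600, -0.174100) → end (x,ẋ)=(0.077519, 0.381328)
phase 2: p=0.2823, T=0.425, ωT=1.262887, cosh=1.909226, sinh=1.626390; start (x,ẋ)=(0.077519, 0.381328) → end (x,ẋ)=(0.100039, -0.261628)
phase 3: p=0.5343, T=0.505, ωT=1.500607, cosh=2.353704, sinh=2.130709; start (x,ẋ)=(0.100039, -0.261628) → end (x,ẋ)=(-0.675421, -3.365275)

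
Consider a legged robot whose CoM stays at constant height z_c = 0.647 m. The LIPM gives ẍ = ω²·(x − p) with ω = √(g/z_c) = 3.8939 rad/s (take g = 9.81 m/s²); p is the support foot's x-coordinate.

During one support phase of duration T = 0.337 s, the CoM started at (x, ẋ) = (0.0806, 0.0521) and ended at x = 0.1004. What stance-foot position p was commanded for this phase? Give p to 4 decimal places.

ωT = 3.8939·0.337 = 1.312244; cosh(ωT) = 1.991858, sinh(ωT) = 1.722643
x(T) = p + (x₀−p)·cosh(ωT) + (ẋ₀/ω)·sinh(ωT) ⇒ p·(1 − cosh) = x(T) − x₀·cosh − (ẋ₀/ω)·sinh
numerator   = 0.1004 − (0.0806)·1.991858 − (0.0521/3.8939)·1.722643 = -0.083193
denominator = 1 − 1.991858 = -0.991858
p = -0.083193 / -0.991858 = 0.0839

p = 0.0839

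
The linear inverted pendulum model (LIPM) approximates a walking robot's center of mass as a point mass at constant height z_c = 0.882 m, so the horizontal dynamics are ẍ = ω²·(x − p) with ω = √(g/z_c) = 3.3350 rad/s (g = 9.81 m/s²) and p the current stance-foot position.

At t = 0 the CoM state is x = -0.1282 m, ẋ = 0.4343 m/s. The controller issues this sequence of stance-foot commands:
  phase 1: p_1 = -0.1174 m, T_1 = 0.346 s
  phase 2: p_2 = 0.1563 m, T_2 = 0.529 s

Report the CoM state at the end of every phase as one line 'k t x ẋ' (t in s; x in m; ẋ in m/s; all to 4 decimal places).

1 0.3460 0.0497 0.7056
2 0.8750 0.4353 1.1123

phase 1: p=-0.1174, T=0.346, ωT=1.153910, cosh=1.742983, sinh=1.427582; start (x,ẋ)=(-0.128200, 0.434300) → end (x,ẋ)=(0.049683, 0.705559)
phase 2: p=0.1563, T=0.529, ωT=1.764215, cosh=3.004155, sinh=2.832834; start (x,ẋ)=(0.049683, 0.705559) → end (x,ẋ)=(0.435324, 1.112340)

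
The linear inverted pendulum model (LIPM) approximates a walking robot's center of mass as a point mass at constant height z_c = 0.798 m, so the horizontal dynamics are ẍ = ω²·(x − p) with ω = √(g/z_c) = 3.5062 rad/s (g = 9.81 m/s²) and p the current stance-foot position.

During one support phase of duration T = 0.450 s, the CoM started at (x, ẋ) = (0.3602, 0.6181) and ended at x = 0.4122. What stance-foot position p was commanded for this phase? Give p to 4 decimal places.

ωT = 3.5062·0.450 = 1.577790; cosh(ωT) = 2.525335, sinh(ωT) = 2.318904
x(T) = p + (x₀−p)·cosh(ωT) + (ẋ₀/ω)·sinh(ωT) ⇒ p·(1 − cosh) = x(T) − x₀·cosh − (ẋ₀/ω)·sinh
numerator   = 0.4122 − (0.3602)·2.525335 − (0.6181/3.5062)·2.318904 = -0.906220
denominator = 1 − 2.525335 = -1.525335
p = -0.906220 / -1.525335 = 0.5941

p = 0.5941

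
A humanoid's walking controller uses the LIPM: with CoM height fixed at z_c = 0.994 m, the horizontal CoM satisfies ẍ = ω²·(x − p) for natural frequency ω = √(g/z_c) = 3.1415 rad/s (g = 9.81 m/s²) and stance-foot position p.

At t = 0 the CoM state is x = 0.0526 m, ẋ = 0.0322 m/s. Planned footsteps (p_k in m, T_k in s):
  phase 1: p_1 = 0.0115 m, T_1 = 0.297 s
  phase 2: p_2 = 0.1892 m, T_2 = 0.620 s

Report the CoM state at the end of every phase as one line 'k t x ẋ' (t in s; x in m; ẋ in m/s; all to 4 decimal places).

1 0.2970 0.0828 0.1860
2 0.9170 0.0120 -0.4824

phase 1: p=0.0115, T=0.297, ωT=0.933026, cosh=1.467775, sinh=1.074414; start (x,ẋ)=(0.052600, 0.032200) → end (x,ẋ)=(0.082838, 0.185986)
phase 2: p=0.1892, T=0.620, ωT=1.947730, cosh=3.577674, sinh=3.435077; start (x,ẋ)=(0.082838, 0.185986) → end (x,ẋ)=(0.012039, -0.482384)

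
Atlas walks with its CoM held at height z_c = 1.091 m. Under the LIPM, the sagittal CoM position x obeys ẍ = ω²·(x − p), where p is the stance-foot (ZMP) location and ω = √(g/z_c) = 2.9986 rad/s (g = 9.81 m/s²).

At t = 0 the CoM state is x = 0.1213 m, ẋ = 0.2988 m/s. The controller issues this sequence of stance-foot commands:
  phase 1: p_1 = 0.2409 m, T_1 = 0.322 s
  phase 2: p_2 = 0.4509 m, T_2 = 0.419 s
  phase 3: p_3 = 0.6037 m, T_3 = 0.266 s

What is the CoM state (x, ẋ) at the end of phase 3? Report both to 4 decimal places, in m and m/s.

x = -0.6424, ẋ = -3.4175

phase 1: p=0.2409, T=0.322, ωT=0.965549, cosh=1.503502, sinh=1.122728; start (x,ẋ)=(0.121300, 0.298800) → end (x,ẋ)=(0.172957, 0.046600)
phase 2: p=0.4509, T=0.419, ωT=1.256413, cosh=1.898737, sinh=1.614063; start (x,ẋ)=(0.172957, 0.046600) → end (x,ẋ)=(-0.051757, -1.256744)
phase 3: p=0.6037, T=0.266, ωT=0.797628, cosh=1.335332, sinh=0.884936; start (x,ẋ)=(-0.051757, -1.256744) → end (x,ẋ)=(-0.642438, -3.417470)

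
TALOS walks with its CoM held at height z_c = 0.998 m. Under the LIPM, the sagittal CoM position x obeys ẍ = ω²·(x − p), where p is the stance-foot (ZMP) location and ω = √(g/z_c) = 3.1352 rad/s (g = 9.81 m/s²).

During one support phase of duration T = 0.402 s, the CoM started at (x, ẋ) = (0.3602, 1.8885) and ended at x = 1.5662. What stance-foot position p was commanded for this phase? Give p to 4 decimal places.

p = 0.1069

ωT = 3.1352·0.402 = 1.260350; cosh(ωT) = 1.905106, sinh(ωT) = 1.621551
x(T) = p + (x₀−p)·cosh(ωT) + (ẋ₀/ω)·sinh(ωT) ⇒ p·(1 − cosh) = x(T) − x₀·cosh − (ẋ₀/ω)·sinh
numerator   = 1.5662 − (0.3602)·1.905106 − (1.8885/3.1352)·1.621551 = -0.096767
denominator = 1 − 1.905106 = -0.905106
p = -0.096767 / -0.905106 = 0.1069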